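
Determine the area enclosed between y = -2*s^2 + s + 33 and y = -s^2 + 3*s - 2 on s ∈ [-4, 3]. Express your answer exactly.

665/3

On [-4, 3], (-2*s^2 + s + 33) - (-s^2 + 3*s - 2) = -s^2 - 2*s + 35 is ≥ 0 throughout, so the area is a single integral of |-s^2 - 2*s + 35|.
∫[-4,3] (-s^2 - 2*s + 35) ds = 665/3.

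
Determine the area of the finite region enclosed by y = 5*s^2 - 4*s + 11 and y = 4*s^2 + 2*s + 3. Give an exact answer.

Set the curves equal: 5*s^2 - 4*s + 11 = 4*s^2 + 2*s + 3, so s^2 - 6*s + 8 = 0, which factors as (s - 4)*(s - 2) = 0. The curves meet at s = 2, 4.
On [2, 4], y = 4*s^2 + 2*s + 3 is on top; that piece has area ∫[2,4] (-(s^2 - 6*s + 8)) ds = 4/3.

4/3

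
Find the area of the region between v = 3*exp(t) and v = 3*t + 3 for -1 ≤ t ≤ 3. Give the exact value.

-24 - 3*exp(-1) + 3*exp(3)

On [-1, 3], (3*exp(t)) - (3*t + 3) = -3*t + 3*exp(t) - 3 is ≥ 0 throughout, so the area is a single integral of |-3*t + 3*exp(t) - 3|.
∫[-1,3] (-3*t + 3*exp(t) - 3) dt = -24 - 3*exp(-1) + 3*exp(3).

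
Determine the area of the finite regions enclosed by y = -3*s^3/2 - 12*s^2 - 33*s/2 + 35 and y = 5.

443/4

Set the curves equal: -3*s^3/2 - 12*s^2 - 33*s/2 + 35 = 5, so -3*s^3/2 - 12*s^2 - 33*s/2 + 30 = 0, which factors as -3*(s - 1)*(s + 4)*(s + 5)/2 = 0. The curves meet at s = -5, -4, 1.
On [-5, -4], y = 5 is on top; that piece has area ∫[-5,-4] (-(-3*s^3/2 - 12*s^2 - 33*s/2 + 30)) ds = 11/8.
On [-4, 1], y = -3*s^3/2 - 12*s^2 - 33*s/2 + 35 is on top; that piece has area ∫[-4,1] (-3*s^3/2 - 12*s^2 - 33*s/2 + 30) ds = 875/8.
Total enclosed area = 11/8 + 875/8 = 443/4.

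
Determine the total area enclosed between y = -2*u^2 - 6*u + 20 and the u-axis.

The curve meets the u-axis where -2*u^2 - 6*u + 20 = 0, i.e. -2*(u - 2)*(u + 5) = 0, at u = -5, 2.
On [-5, 2] the curve lies above the axis; ∫[-5,2] (-2*u^2 - 6*u + 20) du = 343/3, giving area 343/3.

343/3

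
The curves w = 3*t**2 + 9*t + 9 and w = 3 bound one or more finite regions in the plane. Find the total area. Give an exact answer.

1/2

Set the curves equal: 3*t**2 + 9*t + 9 = 3, so 3*t**2 + 9*t + 6 = 0, which factors as 3*(t + 1)*(t + 2) = 0. The curves meet at t = -2, -1.
On [-2, -1], w = 3 is on top; that piece has area ∫[-2,-1] (-(3*t**2 + 9*t + 6)) dt = 1/2.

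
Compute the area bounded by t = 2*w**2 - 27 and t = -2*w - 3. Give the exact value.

343/3

Both boundary curves give t as a function of w, so integrate with respect to w. Setting them equal: 2*w**2 + 2*w - 24 = 0, i.e. 2*(w - 3)*(w + 4) = 0, so they meet at w = -4, 3.
For w in [-4, 3], t = 2*w**2 - 27 is on the left; area = ∫[-4,3] (-(2*w**2 + 2*w - 24)) dw = 343/3.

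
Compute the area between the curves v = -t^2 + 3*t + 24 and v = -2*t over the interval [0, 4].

On [0, 4], (-t^2 + 3*t + 24) - (-2*t) = -t^2 + 5*t + 24 is ≥ 0 throughout, so the area is a single integral of |-t^2 + 5*t + 24|.
∫[0,4] (-t^2 + 5*t + 24) dt = 344/3.

344/3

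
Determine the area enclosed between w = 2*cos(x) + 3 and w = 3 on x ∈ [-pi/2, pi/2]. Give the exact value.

On [-pi/2, pi/2], (2*cos(x) + 3) - (3) = 2*cos(x) is ≥ 0 throughout, so the area is a single integral of |2*cos(x)|.
∫[-pi/2,pi/2] (2*cos(x)) dx = 4.

4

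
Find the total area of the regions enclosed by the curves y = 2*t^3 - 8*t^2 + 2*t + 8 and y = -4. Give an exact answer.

Set the curves equal: 2*t^3 - 8*t^2 + 2*t + 8 = -4, so 2*t^3 - 8*t^2 + 2*t + 12 = 0, which factors as 2*(t - 3)*(t - 2)*(t + 1) = 0. The curves meet at t = -1, 2, 3.
On [-1, 2], y = 2*t^3 - 8*t^2 + 2*t + 8 is on top; that piece has area ∫[-1,2] (2*t^3 - 8*t^2 + 2*t + 12) dt = 45/2.
On [2, 3], y = -4 is on top; that piece has area ∫[2,3] (-(2*t^3 - 8*t^2 + 2*t + 12)) dt = 7/6.
Total enclosed area = 45/2 + 7/6 = 71/3.

71/3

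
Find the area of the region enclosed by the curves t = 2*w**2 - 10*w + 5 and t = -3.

9

Both boundary curves give t as a function of w, so integrate with respect to w. Setting them equal: 2*w**2 - 10*w + 8 = 0, i.e. 2*(w - 4)*(w - 1) = 0, so they meet at w = 1, 4.
For w in [1, 4], t = 2*w**2 - 10*w + 5 is on the left; area = ∫[1,4] (-(2*w**2 - 10*w + 8)) dw = 9.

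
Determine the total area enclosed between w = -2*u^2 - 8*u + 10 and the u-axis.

72

The curve meets the u-axis where -2*u^2 - 8*u + 10 = 0, i.e. -2*(u - 1)*(u + 5) = 0, at u = -5, 1.
On [-5, 1] the curve lies above the axis; ∫[-5,1] (-2*u^2 - 8*u + 10) du = 72, giving area 72.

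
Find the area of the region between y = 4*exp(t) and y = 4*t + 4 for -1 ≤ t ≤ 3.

On [-1, 3], (4*exp(t)) - (4*t + 4) = -4*t + 4*exp(t) - 4 is ≥ 0 throughout, so the area is a single integral of |-4*t + 4*exp(t) - 4|.
∫[-1,3] (-4*t + 4*exp(t) - 4) dt = -32 - 4*exp(-1) + 4*exp(3).

-32 - 4*exp(-1) + 4*exp(3)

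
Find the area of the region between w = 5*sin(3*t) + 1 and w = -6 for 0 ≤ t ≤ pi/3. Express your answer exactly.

On [0, pi/3], (5*sin(3*t) + 1) - (-6) = 5*sin(3*t) + 7 is ≥ 0 throughout, so the area is a single integral of |5*sin(3*t) + 7|.
∫[0,pi/3] (5*sin(3*t) + 7) dt = 10/3 + 7*pi/3.

10/3 + 7*pi/3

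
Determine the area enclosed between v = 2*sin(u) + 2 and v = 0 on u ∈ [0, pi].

On [0, pi], (2*sin(u) + 2) - (0) = 2*sin(u) + 2 is ≥ 0 throughout, so the area is a single integral of |2*sin(u) + 2|.
∫[0,pi] (2*sin(u) + 2) du = 4 + 2*pi.

4 + 2*pi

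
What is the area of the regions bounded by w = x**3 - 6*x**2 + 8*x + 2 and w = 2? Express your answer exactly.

8

Set the curves equal: x**3 - 6*x**2 + 8*x + 2 = 2, so x**3 - 6*x**2 + 8*x = 0, which factors as x*(x - 4)*(x - 2) = 0. The curves meet at x = 0, 2, 4.
On [0, 2], w = x**3 - 6*x**2 + 8*x + 2 is on top; that piece has area ∫[0,2] (x**3 - 6*x**2 + 8*x) dx = 4.
On [2, 4], w = 2 is on top; that piece has area ∫[2,4] (-(x**3 - 6*x**2 + 8*x)) dx = 4.
Total enclosed area = 4 + 4 = 8.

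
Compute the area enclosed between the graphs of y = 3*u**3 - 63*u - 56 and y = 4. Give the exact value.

2997/4

Set the curves equal: 3*u**3 - 63*u - 56 = 4, so 3*u**3 - 63*u - 60 = 0, which factors as 3*(u - 5)*(u + 1)*(u + 4) = 0. The curves meet at u = -4, -1, 5.
On [-4, -1], y = 3*u**3 - 63*u - 56 is on top; that piece has area ∫[-4,-1] (3*u**3 - 63*u - 60) du = 405/4.
On [-1, 5], y = 4 is on top; that piece has area ∫[-1,5] (-(3*u**3 - 63*u - 60)) du = 648.
Total enclosed area = 405/4 + 648 = 2997/4.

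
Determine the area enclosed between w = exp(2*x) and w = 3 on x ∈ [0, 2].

-17/2 + 3*log(3) + exp(4)/2

The difference (exp(2*x)) - (3) = exp(2*x) - 3 changes sign at x = log(3)/2 inside [0, 2], so split the integral there.
∫[0,log(3)/2] (exp(2*x) - 3) dx = 1 - 3*log(3)/2; the area of that piece is -1 + 3*log(3)/2.
∫[log(3)/2,2] (exp(2*x) - 3) dx = -15/2 + 3*log(3)/2 + exp(4)/2.
Total area = (-1 + 3*log(3)/2) + (-15/2 + 3*log(3)/2 + exp(4)/2) = -17/2 + 3*log(3) + exp(4)/2.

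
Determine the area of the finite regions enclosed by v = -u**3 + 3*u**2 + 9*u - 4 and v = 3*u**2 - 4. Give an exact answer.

81/2

Set the curves equal: -u**3 + 3*u**2 + 9*u - 4 = 3*u**2 - 4, so -u**3 + 9*u = 0, which factors as -u*(u - 3)*(u + 3) = 0. The curves meet at u = -3, 0, 3.
On [-3, 0], v = 3*u**2 - 4 is on top; that piece has area ∫[-3,0] (-(-u**3 + 9*u)) du = 81/4.
On [0, 3], v = -u**3 + 3*u**2 + 9*u - 4 is on top; that piece has area ∫[0,3] (-u**3 + 9*u) du = 81/4.
Total enclosed area = 81/4 + 81/4 = 81/2.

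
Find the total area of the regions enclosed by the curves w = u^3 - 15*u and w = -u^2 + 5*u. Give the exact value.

2521/12

Set the curves equal: u^3 - 15*u = -u^2 + 5*u, so u^3 + u^2 - 20*u = 0, which factors as u*(u - 4)*(u + 5) = 0. The curves meet at u = -5, 0, 4.
On [-5, 0], w = u^3 - 15*u is on top; that piece has area ∫[-5,0] (u^3 + u^2 - 20*u) du = 1625/12.
On [0, 4], w = -u^2 + 5*u is on top; that piece has area ∫[0,4] (-(u^3 + u^2 - 20*u)) du = 224/3.
Total enclosed area = 1625/12 + 224/3 = 2521/12.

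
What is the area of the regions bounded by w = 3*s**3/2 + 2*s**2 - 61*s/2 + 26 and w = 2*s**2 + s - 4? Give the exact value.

Set the curves equal: 3*s**3/2 + 2*s**2 - 61*s/2 + 26 = 2*s**2 + s - 4, so 3*s**3/2 - 63*s/2 + 30 = 0, which factors as 3*(s - 4)*(s - 1)*(s + 5)/2 = 0. The curves meet at s = -5, 1, 4.
On [-5, 1], w = 3*s**3/2 + 2*s**2 - 61*s/2 + 26 is on top; that piece has area ∫[-5,1] (3*s**3/2 - 63*s/2 + 30) ds = 324.
On [1, 4], w = 2*s**2 + s - 4 is on top; that piece has area ∫[1,4] (-(3*s**3/2 - 63*s/2 + 30)) ds = 405/8.
Total enclosed area = 324 + 405/8 = 2997/8.

2997/8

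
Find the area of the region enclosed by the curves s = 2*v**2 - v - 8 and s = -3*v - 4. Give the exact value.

9

Both boundary curves give s as a function of v, so integrate with respect to v. Setting them equal: 2*v**2 + 2*v - 4 = 0, i.e. 2*(v - 1)*(v + 2) = 0, so they meet at v = -2, 1.
For v in [-2, 1], s = 2*v**2 - v - 8 is on the left; area = ∫[-2,1] (-(2*v**2 + 2*v - 4)) dv = 9.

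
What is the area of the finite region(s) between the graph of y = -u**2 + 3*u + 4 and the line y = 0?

125/6

The curve meets the u-axis where -u**2 + 3*u + 4 = 0, i.e. -(u - 4)*(u + 1) = 0, at u = -1, 4.
On [-1, 4] the curve lies above the axis; ∫[-1,4] (-u**2 + 3*u + 4) du = 125/6, giving area 125/6.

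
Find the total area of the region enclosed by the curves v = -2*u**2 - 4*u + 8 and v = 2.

Set the curves equal: -2*u**2 - 4*u + 8 = 2, so -2*u**2 - 4*u + 6 = 0, which factors as -2*(u - 1)*(u + 3) = 0. The curves meet at u = -3, 1.
On [-3, 1], v = -2*u**2 - 4*u + 8 is on top; that piece has area ∫[-3,1] (-2*u**2 - 4*u + 6) du = 64/3.

64/3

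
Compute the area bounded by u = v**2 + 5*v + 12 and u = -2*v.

1/6

Both boundary curves give u as a function of v, so integrate with respect to v. Setting them equal: v**2 + 7*v + 12 = 0, i.e. (v + 3)*(v + 4) = 0, so they meet at v = -4, -3.
For v in [-4, -3], u = v**2 + 5*v + 12 is on the left; area = ∫[-4,-3] (-(v**2 + 7*v + 12)) dv = 1/6.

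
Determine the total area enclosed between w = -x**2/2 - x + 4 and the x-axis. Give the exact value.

18

The curve meets the x-axis where -x**2/2 - x + 4 = 0, i.e. -(x - 2)*(x + 4)/2 = 0, at x = -4, 2.
On [-4, 2] the curve lies above the axis; ∫[-4,2] (-x**2/2 - x + 4) dx = 18, giving area 18.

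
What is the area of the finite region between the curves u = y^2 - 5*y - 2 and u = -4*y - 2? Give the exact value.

1/6

Both boundary curves give u as a function of y, so integrate with respect to y. Setting them equal: y^2 - y = 0, i.e. y*(y - 1) = 0, so they meet at y = 0, 1.
For y in [0, 1], u = y^2 - 5*y - 2 is on the left; area = ∫[0,1] (-(y^2 - y)) dy = 1/6.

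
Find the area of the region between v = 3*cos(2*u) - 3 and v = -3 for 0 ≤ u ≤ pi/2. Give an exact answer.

The difference (3*cos(2*u) - 3) - (-3) = 3*cos(2*u) changes sign at u = pi/4 inside [0, pi/2], so split the integral there.
∫[0,pi/4] (3*cos(2*u)) du = 3/2.
∫[pi/4,pi/2] (3*cos(2*u)) du = -3/2; the area of that piece is 3/2.
Total area = 3/2 + 3/2 = 3.

3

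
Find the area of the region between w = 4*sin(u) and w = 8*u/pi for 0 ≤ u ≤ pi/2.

4 - pi

On [0, pi/2], (4*sin(u)) - (8*u/pi) = -8*u/pi + 4*sin(u) is ≥ 0 throughout, so the area is a single integral of |-8*u/pi + 4*sin(u)|.
∫[0,pi/2] (-8*u/pi + 4*sin(u)) du = 4 - pi.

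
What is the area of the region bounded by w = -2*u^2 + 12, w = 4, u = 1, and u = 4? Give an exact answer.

74/3

The difference (-2*u^2 + 12) - (4) = -2*u^2 + 8 changes sign at u = 2 inside [1, 4], so split the integral there.
∫[1,2] (-2*u^2 + 8) du = 10/3.
∫[2,4] (-2*u^2 + 8) du = -64/3; the area of that piece is 64/3.
Total area = 10/3 + 64/3 = 74/3.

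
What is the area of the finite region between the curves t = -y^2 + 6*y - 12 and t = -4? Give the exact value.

4/3

Both boundary curves give t as a function of y, so integrate with respect to y. Setting them equal: -y^2 + 6*y - 8 = 0, i.e. -(y - 4)*(y - 2) = 0, so they meet at y = 2, 4.
For y in [2, 4], t = -y^2 + 6*y - 12 is on the right; area = ∫[2,4] (-y^2 + 6*y - 8) dy = 4/3.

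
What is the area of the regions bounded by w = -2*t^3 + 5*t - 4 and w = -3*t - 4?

Set the curves equal: -2*t^3 + 5*t - 4 = -3*t - 4, so -2*t^3 + 8*t = 0, which factors as -2*t*(t - 2)*(t + 2) = 0. The curves meet at t = -2, 0, 2.
On [-2, 0], w = -3*t - 4 is on top; that piece has area ∫[-2,0] (-(-2*t^3 + 8*t)) dt = 8.
On [0, 2], w = -2*t^3 + 5*t - 4 is on top; that piece has area ∫[0,2] (-2*t^3 + 8*t) dt = 8.
Total enclosed area = 8 + 8 = 16.

16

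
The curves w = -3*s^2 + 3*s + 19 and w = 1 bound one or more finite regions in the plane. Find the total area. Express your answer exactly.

Set the curves equal: -3*s^2 + 3*s + 19 = 1, so -3*s^2 + 3*s + 18 = 0, which factors as -3*(s - 3)*(s + 2) = 0. The curves meet at s = -2, 3.
On [-2, 3], w = -3*s^2 + 3*s + 19 is on top; that piece has area ∫[-2,3] (-3*s^2 + 3*s + 18) ds = 125/2.

125/2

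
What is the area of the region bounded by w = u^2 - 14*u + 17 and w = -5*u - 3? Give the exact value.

1/6

Set the curves equal: u^2 - 14*u + 17 = -5*u - 3, so u^2 - 9*u + 20 = 0, which factors as (u - 5)*(u - 4) = 0. The curves meet at u = 4, 5.
On [4, 5], w = -5*u - 3 is on top; that piece has area ∫[4,5] (-(u^2 - 9*u + 20)) du = 1/6.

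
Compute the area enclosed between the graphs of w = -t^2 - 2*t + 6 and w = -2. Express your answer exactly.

Set the curves equal: -t^2 - 2*t + 6 = -2, so -t^2 - 2*t + 8 = 0, which factors as -(t - 2)*(t + 4) = 0. The curves meet at t = -4, 2.
On [-4, 2], w = -t^2 - 2*t + 6 is on top; that piece has area ∫[-4,2] (-t^2 - 2*t + 8) dt = 36.

36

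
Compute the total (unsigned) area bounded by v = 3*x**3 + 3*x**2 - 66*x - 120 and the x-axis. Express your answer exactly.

The curve meets the x-axis where 3*x**3 + 3*x**2 - 66*x - 120 = 0, i.e. 3*(x - 5)*(x + 2)*(x + 4) = 0, at x = -4, -2, 5.
On [-4, -2] the curve lies above the axis; ∫[-4,-2] (3*x**3 + 3*x**2 - 66*x - 120) dx = 32, giving area 32.
On [-2, 5] the curve lies below the axis; ∫[-2,5] (3*x**3 + 3*x**2 - 66*x - 120) dx = -3773/4, giving area 3773/4.
Total area = 32 + 3773/4 = 3901/4.

3901/4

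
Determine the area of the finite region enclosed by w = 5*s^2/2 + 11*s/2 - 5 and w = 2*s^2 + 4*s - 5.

Set the curves equal: 5*s^2/2 + 11*s/2 - 5 = 2*s^2 + 4*s - 5, so s^2/2 + 3*s/2 = 0, which factors as s*(s + 3)/2 = 0. The curves meet at s = -3, 0.
On [-3, 0], w = 2*s^2 + 4*s - 5 is on top; that piece has area ∫[-3,0] (-(s^2/2 + 3*s/2)) ds = 9/4.

9/4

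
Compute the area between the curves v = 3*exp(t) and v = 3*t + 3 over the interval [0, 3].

-51/2 + 3*exp(3)

On [0, 3], (3*exp(t)) - (3*t + 3) = -3*t + 3*exp(t) - 3 is ≥ 0 throughout, so the area is a single integral of |-3*t + 3*exp(t) - 3|.
∫[0,3] (-3*t + 3*exp(t) - 3) dt = -51/2 + 3*exp(3).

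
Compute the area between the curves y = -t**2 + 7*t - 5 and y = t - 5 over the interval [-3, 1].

116/3

The difference (-t**2 + 7*t - 5) - (t - 5) = -t**2 + 6*t changes sign at t = 0 inside [-3, 1], so split the integral there.
∫[-3,0] (-t**2 + 6*t) dt = -36; the area of that piece is 36.
∫[0,1] (-t**2 + 6*t) dt = 8/3.
Total area = 36 + 8/3 = 116/3.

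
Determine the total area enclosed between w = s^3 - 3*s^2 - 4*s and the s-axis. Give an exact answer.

131/4

The curve meets the s-axis where s^3 - 3*s^2 - 4*s = 0, i.e. s*(s - 4)*(s + 1) = 0, at s = -1, 0, 4.
On [-1, 0] the curve lies above the axis; ∫[-1,0] (s^3 - 3*s^2 - 4*s) ds = 3/4, giving area 3/4.
On [0, 4] the curve lies below the axis; ∫[0,4] (s^3 - 3*s^2 - 4*s) ds = -32, giving area 32.
Total area = 3/4 + 32 = 131/4.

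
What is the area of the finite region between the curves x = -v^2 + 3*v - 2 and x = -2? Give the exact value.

9/2

Both boundary curves give x as a function of v, so integrate with respect to v. Setting them equal: -v^2 + 3*v = 0, i.e. -v*(v - 3) = 0, so they meet at v = 0, 3.
For v in [0, 3], x = -v^2 + 3*v - 2 is on the right; area = ∫[0,3] (-v^2 + 3*v) dv = 9/2.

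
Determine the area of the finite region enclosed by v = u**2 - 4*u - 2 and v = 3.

36

Set the curves equal: u**2 - 4*u - 2 = 3, so u**2 - 4*u - 5 = 0, which factors as (u - 5)*(u + 1) = 0. The curves meet at u = -1, 5.
On [-1, 5], v = 3 is on top; that piece has area ∫[-1,5] (-(u**2 - 4*u - 5)) du = 36.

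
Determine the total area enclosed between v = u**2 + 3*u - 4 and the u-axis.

The curve meets the u-axis where u**2 + 3*u - 4 = 0, i.e. (u - 1)*(u + 4) = 0, at u = -4, 1.
On [-4, 1] the curve lies below the axis; ∫[-4,1] (u**2 + 3*u - 4) du = -125/6, giving area 125/6.

125/6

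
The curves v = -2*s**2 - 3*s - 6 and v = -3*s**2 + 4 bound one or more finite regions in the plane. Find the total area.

Set the curves equal: -2*s**2 - 3*s - 6 = -3*s**2 + 4, so s**2 - 3*s - 10 = 0, which factors as (s - 5)*(s + 2) = 0. The curves meet at s = -2, 5.
On [-2, 5], v = -3*s**2 + 4 is on top; that piece has area ∫[-2,5] (-(s**2 - 3*s - 10)) ds = 343/6.

343/6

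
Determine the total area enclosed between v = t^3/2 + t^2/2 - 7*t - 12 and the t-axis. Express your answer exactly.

1741/24

The curve meets the t-axis where t^3/2 + t^2/2 - 7*t - 12 = 0, i.e. (t - 4)*(t + 2)*(t + 3)/2 = 0, at t = -3, -2, 4.
On [-3, -2] the curve lies above the axis; ∫[-3,-2] (t^3/2 + t^2/2 - 7*t - 12) dt = 13/24, giving area 13/24.
On [-2, 4] the curve lies below the axis; ∫[-2,4] (t^3/2 + t^2/2 - 7*t - 12) dt = -72, giving area 72.
Total area = 13/24 + 72 = 1741/24.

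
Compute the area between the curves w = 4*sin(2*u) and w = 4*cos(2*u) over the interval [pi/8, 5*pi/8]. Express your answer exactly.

4*sqrt(2)

On [pi/8, 5*pi/8], (4*sin(2*u)) - (4*cos(2*u)) = 4*sin(2*u) - 4*cos(2*u) is ≥ 0 throughout, so the area is a single integral of |4*sin(2*u) - 4*cos(2*u)|.
∫[pi/8,5*pi/8] (4*sin(2*u) - 4*cos(2*u)) du = 4*sqrt(2).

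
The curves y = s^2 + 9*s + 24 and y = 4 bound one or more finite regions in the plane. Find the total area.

Set the curves equal: s^2 + 9*s + 24 = 4, so s^2 + 9*s + 20 = 0, which factors as (s + 4)*(s + 5) = 0. The curves meet at s = -5, -4.
On [-5, -4], y = 4 is on top; that piece has area ∫[-5,-4] (-(s^2 + 9*s + 20)) ds = 1/6.

1/6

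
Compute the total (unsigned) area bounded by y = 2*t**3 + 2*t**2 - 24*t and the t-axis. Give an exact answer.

The curve meets the t-axis where 2*t**3 + 2*t**2 - 24*t = 0, i.e. 2*t*(t - 3)*(t + 4) = 0, at t = -4, 0, 3.
On [-4, 0] the curve lies above the axis; ∫[-4,0] (2*t**3 + 2*t**2 - 24*t) dt = 320/3, giving area 320/3.
On [0, 3] the curve lies below the axis; ∫[0,3] (2*t**3 + 2*t**2 - 24*t) dt = -99/2, giving area 99/2.
Total area = 320/3 + 99/2 = 937/6.

937/6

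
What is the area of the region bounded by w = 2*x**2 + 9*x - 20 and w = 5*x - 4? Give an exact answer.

Set the curves equal: 2*x**2 + 9*x - 20 = 5*x - 4, so 2*x**2 + 4*x - 16 = 0, which factors as 2*(x - 2)*(x + 4) = 0. The curves meet at x = -4, 2.
On [-4, 2], w = 5*x - 4 is on top; that piece has area ∫[-4,2] (-(2*x**2 + 4*x - 16)) dx = 72.

72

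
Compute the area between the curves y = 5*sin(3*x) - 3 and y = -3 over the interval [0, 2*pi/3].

20/3

The difference (5*sin(3*x) - 3) - (-3) = 5*sin(3*x) changes sign at x = pi/3 inside [0, 2*pi/3], so split the integral there.
∫[0,pi/3] (5*sin(3*x)) dx = 10/3.
∫[pi/3,2*pi/3] (5*sin(3*x)) dx = -10/3; the area of that piece is 10/3.
Total area = 10/3 + 10/3 = 20/3.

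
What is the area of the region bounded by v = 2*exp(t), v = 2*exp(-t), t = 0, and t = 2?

-4 + 2*exp(-2) + 2*exp(2)

On [0, 2], (2*exp(t)) - (2*exp(-t)) = 2*exp(t) - 2*exp(-t) is ≥ 0 throughout, so the area is a single integral of |2*exp(t) - 2*exp(-t)|.
∫[0,2] (2*exp(t) - 2*exp(-t)) dt = -4 + 2*exp(-2) + 2*exp(2).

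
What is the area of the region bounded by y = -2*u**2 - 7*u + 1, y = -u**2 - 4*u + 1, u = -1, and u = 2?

59/6

The difference (-2*u**2 - 7*u + 1) - (-u**2 - 4*u + 1) = -u**2 - 3*u changes sign at u = 0 inside [-1, 2], so split the integral there.
∫[-1,0] (-u**2 - 3*u) du = 7/6.
∫[0,2] (-u**2 - 3*u) du = -26/3; the area of that piece is 26/3.
Total area = 7/6 + 26/3 = 59/6.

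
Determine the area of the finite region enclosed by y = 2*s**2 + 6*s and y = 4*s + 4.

Set the curves equal: 2*s**2 + 6*s = 4*s + 4, so 2*s**2 + 2*s - 4 = 0, which factors as 2*(s - 1)*(s + 2) = 0. The curves meet at s = -2, 1.
On [-2, 1], y = 4*s + 4 is on top; that piece has area ∫[-2,1] (-(2*s**2 + 2*s - 4)) ds = 9.

9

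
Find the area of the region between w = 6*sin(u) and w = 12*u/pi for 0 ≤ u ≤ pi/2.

On [0, pi/2], (6*sin(u)) - (12*u/pi) = -12*u/pi + 6*sin(u) is ≥ 0 throughout, so the area is a single integral of |-12*u/pi + 6*sin(u)|.
∫[0,pi/2] (-12*u/pi + 6*sin(u)) du = 6 - 3*pi/2.

6 - 3*pi/2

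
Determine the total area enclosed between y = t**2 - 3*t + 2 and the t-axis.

1/6

The curve meets the t-axis where t**2 - 3*t + 2 = 0, i.e. (t - 2)*(t - 1) = 0, at t = 1, 2.
On [1, 2] the curve lies below the axis; ∫[1,2] (t**2 - 3*t + 2) dt = -1/6, giving area 1/6.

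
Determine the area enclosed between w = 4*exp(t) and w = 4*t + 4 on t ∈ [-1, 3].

-32 - 4*exp(-1) + 4*exp(3)

On [-1, 3], (4*exp(t)) - (4*t + 4) = -4*t + 4*exp(t) - 4 is ≥ 0 throughout, so the area is a single integral of |-4*t + 4*exp(t) - 4|.
∫[-1,3] (-4*t + 4*exp(t) - 4) dt = -32 - 4*exp(-1) + 4*exp(3).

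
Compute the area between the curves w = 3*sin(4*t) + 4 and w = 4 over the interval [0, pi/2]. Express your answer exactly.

3

The difference (3*sin(4*t) + 4) - (4) = 3*sin(4*t) changes sign at t = pi/4 inside [0, pi/2], so split the integral there.
∫[0,pi/4] (3*sin(4*t)) dt = 3/2.
∫[pi/4,pi/2] (3*sin(4*t)) dt = -3/2; the area of that piece is 3/2.
Total area = 3/2 + 3/2 = 3.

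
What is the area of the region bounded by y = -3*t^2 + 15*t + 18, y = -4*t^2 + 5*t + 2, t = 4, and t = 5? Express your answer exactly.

244/3

On [4, 5], (-3*t^2 + 15*t + 18) - (-4*t^2 + 5*t + 2) = t^2 + 10*t + 16 is ≥ 0 throughout, so the area is a single integral of |t^2 + 10*t + 16|.
∫[4,5] (t^2 + 10*t + 16) dt = 244/3.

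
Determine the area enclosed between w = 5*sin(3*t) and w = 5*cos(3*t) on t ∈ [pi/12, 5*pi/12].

On [pi/12, 5*pi/12], (5*sin(3*t)) - (5*cos(3*t)) = 5*sin(3*t) - 5*cos(3*t) is ≥ 0 throughout, so the area is a single integral of |5*sin(3*t) - 5*cos(3*t)|.
∫[pi/12,5*pi/12] (5*sin(3*t) - 5*cos(3*t)) dt = 10*sqrt(2)/3.

10*sqrt(2)/3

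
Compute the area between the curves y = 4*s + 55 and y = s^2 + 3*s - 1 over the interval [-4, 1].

1505/6

On [-4, 1], (4*s + 55) - (s^2 + 3*s - 1) = -s^2 + s + 56 is ≥ 0 throughout, so the area is a single integral of |-s^2 + s + 56|.
∫[-4,1] (-s^2 + s + 56) ds = 1505/6.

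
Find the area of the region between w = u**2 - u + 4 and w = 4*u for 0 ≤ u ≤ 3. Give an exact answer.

31/6

The difference (u**2 - u + 4) - (4*u) = u**2 - 5*u + 4 changes sign at u = 1 inside [0, 3], so split the integral there.
∫[0,1] (u**2 - 5*u + 4) du = 11/6.
∫[1,3] (u**2 - 5*u + 4) du = -10/3; the area of that piece is 10/3.
Total area = 11/6 + 10/3 = 31/6.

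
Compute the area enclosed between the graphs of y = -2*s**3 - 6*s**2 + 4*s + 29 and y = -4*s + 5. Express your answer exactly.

Set the curves equal: -2*s**3 - 6*s**2 + 4*s + 29 = -4*s + 5, so -2*s**3 - 6*s**2 + 8*s + 24 = 0, which factors as -2*(s - 2)*(s + 2)*(s + 3) = 0. The curves meet at s = -3, -2, 2.
On [-3, -2], y = -4*s + 5 is on top; that piece has area ∫[-3,-2] (-(-2*s**3 - 6*s**2 + 8*s + 24)) ds = 3/2.
On [-2, 2], y = -2*s**3 - 6*s**2 + 4*s + 29 is on top; that piece has area ∫[-2,2] (-2*s**3 - 6*s**2 + 8*s + 24) ds = 64.
Total enclosed area = 3/2 + 64 = 131/2.

131/2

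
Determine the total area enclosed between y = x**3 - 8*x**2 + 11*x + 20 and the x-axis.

The curve meets the x-axis where x**3 - 8*x**2 + 11*x + 20 = 0, i.e. (x - 5)*(x - 4)*(x + 1) = 0, at x = -1, 4, 5.
On [-1, 4] the curve lies above the axis; ∫[-1,4] (x**3 - 8*x**2 + 11*x + 20) dx = 875/12, giving area 875/12.
On [4, 5] the curve lies below the axis; ∫[4,5] (x**3 - 8*x**2 + 11*x + 20) dx = -11/12, giving area 11/12.
Total area = 875/12 + 11/12 = 443/6.

443/6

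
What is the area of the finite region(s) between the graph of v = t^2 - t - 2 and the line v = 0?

The curve meets the t-axis where t^2 - t - 2 = 0, i.e. (t - 2)*(t + 1) = 0, at t = -1, 2.
On [-1, 2] the curve lies below the axis; ∫[-1,2] (t^2 - t - 2) dt = -9/2, giving area 9/2.

9/2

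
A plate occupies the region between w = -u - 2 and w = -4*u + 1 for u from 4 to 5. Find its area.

21/2

On [4, 5], (-u - 2) - (-4*u + 1) = 3*u - 3 is ≥ 0 throughout, so the area is a single integral of |3*u - 3|.
∫[4,5] (3*u - 3) du = 21/2.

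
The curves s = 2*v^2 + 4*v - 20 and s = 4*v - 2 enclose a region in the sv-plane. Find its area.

72

Both boundary curves give s as a function of v, so integrate with respect to v. Setting them equal: 2*v^2 - 18 = 0, i.e. 2*(v - 3)*(v + 3) = 0, so they meet at v = -3, 3.
For v in [-3, 3], s = 2*v^2 + 4*v - 20 is on the left; area = ∫[-3,3] (-(2*v^2 - 18)) dv = 72.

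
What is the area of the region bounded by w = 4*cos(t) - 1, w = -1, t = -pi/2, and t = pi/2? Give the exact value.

8

On [-pi/2, pi/2], (4*cos(t) - 1) - (-1) = 4*cos(t) is ≥ 0 throughout, so the area is a single integral of |4*cos(t)|.
∫[-pi/2,pi/2] (4*cos(t)) dt = 8.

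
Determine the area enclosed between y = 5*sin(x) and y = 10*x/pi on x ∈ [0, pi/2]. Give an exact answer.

On [0, pi/2], (5*sin(x)) - (10*x/pi) = -10*x/pi + 5*sin(x) is ≥ 0 throughout, so the area is a single integral of |-10*x/pi + 5*sin(x)|.
∫[0,pi/2] (-10*x/pi + 5*sin(x)) dx = 5 - 5*pi/4.

5 - 5*pi/4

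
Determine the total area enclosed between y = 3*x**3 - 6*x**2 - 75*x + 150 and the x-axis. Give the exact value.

The curve meets the x-axis where 3*x**3 - 6*x**2 - 75*x + 150 = 0, i.e. 3*(x - 5)*(x - 2)*(x + 5) = 0, at x = -5, 2, 5.
On [-5, 2] the curve lies above the axis; ∫[-5,2] (3*x**3 - 6*x**2 - 75*x + 150) dx = 4459/4, giving area 4459/4.
On [2, 5] the curve lies below the axis; ∫[2,5] (3*x**3 - 6*x**2 - 75*x + 150) dx = -459/4, giving area 459/4.
Total area = 4459/4 + 459/4 = 2459/2.

2459/2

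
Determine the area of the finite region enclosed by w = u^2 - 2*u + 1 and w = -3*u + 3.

Set the curves equal: u^2 - 2*u + 1 = -3*u + 3, so u^2 + u - 2 = 0, which factors as (u - 1)*(u + 2) = 0. The curves meet at u = -2, 1.
On [-2, 1], w = -3*u + 3 is on top; that piece has area ∫[-2,1] (-(u^2 + u - 2)) du = 9/2.

9/2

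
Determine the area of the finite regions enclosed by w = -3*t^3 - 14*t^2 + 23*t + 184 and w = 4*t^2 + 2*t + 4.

1551/2

Set the curves equal: -3*t^3 - 14*t^2 + 23*t + 184 = 4*t^2 + 2*t + 4, so -3*t^3 - 18*t^2 + 21*t + 180 = 0, which factors as -3*(t - 3)*(t + 4)*(t + 5) = 0. The curves meet at t = -5, -4, 3.
On [-5, -4], w = 4*t^2 + 2*t + 4 is on top; that piece has area ∫[-5,-4] (-(-3*t^3 - 18*t^2 + 21*t + 180)) dt = 15/4.
On [-4, 3], w = -3*t^3 - 14*t^2 + 23*t + 184 is on top; that piece has area ∫[-4,3] (-3*t^3 - 18*t^2 + 21*t + 180) dt = 3087/4.
Total enclosed area = 15/4 + 3087/4 = 1551/2.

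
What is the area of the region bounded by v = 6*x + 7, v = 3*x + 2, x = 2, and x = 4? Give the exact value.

28

On [2, 4], (6*x + 7) - (3*x + 2) = 3*x + 5 is ≥ 0 throughout, so the area is a single integral of |3*x + 5|.
∫[2,4] (3*x + 5) dx = 28.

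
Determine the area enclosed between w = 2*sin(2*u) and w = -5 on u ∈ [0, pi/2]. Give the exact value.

2 + 5*pi/2

On [0, pi/2], (2*sin(2*u)) - (-5) = 2*sin(2*u) + 5 is ≥ 0 throughout, so the area is a single integral of |2*sin(2*u) + 5|.
∫[0,pi/2] (2*sin(2*u) + 5) du = 2 + 5*pi/2.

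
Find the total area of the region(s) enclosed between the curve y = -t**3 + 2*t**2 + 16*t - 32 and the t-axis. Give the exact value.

The curve meets the t-axis where -t**3 + 2*t**2 + 16*t - 32 = 0, i.e. -(t - 4)*(t - 2)*(t + 4) = 0, at t = -4, 2, 4.
On [-4, 2] the curve lies below the axis; ∫[-4,2] (-t**3 + 2*t**2 + 16*t - 32) dt = -180, giving area 180.
On [2, 4] the curve lies above the axis; ∫[2,4] (-t**3 + 2*t**2 + 16*t - 32) dt = 28/3, giving area 28/3.
Total area = 180 + 28/3 = 568/3.

568/3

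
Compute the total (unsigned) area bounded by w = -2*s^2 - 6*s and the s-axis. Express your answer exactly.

9

The curve meets the s-axis where -2*s^2 - 6*s = 0, i.e. -2*s*(s + 3) = 0, at s = -3, 0.
On [-3, 0] the curve lies above the axis; ∫[-3,0] (-2*s^2 - 6*s) ds = 9, giving area 9.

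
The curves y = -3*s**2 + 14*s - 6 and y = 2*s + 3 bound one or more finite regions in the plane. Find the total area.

Set the curves equal: -3*s**2 + 14*s - 6 = 2*s + 3, so -3*s**2 + 12*s - 9 = 0, which factors as -3*(s - 3)*(s - 1) = 0. The curves meet at s = 1, 3.
On [1, 3], y = -3*s**2 + 14*s - 6 is on top; that piece has area ∫[1,3] (-3*s**2 + 12*s - 9) ds = 4.

4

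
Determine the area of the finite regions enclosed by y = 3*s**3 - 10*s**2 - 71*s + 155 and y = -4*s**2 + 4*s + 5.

Set the curves equal: 3*s**3 - 10*s**2 - 71*s + 155 = -4*s**2 + 4*s + 5, so 3*s**3 - 6*s**2 - 75*s + 150 = 0, which factors as 3*(s - 5)*(s - 2)*(s + 5) = 0. The curves meet at s = -5, 2, 5.
On [-5, 2], y = 3*s**3 - 10*s**2 - 71*s + 155 is on top; that piece has area ∫[-5,2] (3*s**3 - 6*s**2 - 75*s + 150) ds = 4459/4.
On [2, 5], y = -4*s**2 + 4*s + 5 is on top; that piece has area ∫[2,5] (-(3*s**3 - 6*s**2 - 75*s + 150)) ds = 459/4.
Total enclosed area = 4459/4 + 459/4 = 2459/2.

2459/2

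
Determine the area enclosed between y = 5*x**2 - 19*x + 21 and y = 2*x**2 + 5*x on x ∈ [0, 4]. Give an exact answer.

64

The difference (5*x**2 - 19*x + 21) - (2*x**2 + 5*x) = 3*x**2 - 24*x + 21 changes sign at x = 1 inside [0, 4], so split the integral there.
∫[0,1] (3*x**2 - 24*x + 21) dx = 10.
∫[1,4] (3*x**2 - 24*x + 21) dx = -54; the area of that piece is 54.
Total area = 10 + 54 = 64.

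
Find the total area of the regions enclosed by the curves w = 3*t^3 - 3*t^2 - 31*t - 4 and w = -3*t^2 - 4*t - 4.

243/2

Set the curves equal: 3*t^3 - 3*t^2 - 31*t - 4 = -3*t^2 - 4*t - 4, so 3*t^3 - 27*t = 0, which factors as 3*t*(t - 3)*(t + 3) = 0. The curves meet at t = -3, 0, 3.
On [-3, 0], w = 3*t^3 - 3*t^2 - 31*t - 4 is on top; that piece has area ∫[-3,0] (3*t^3 - 27*t) dt = 243/4.
On [0, 3], w = -3*t^2 - 4*t - 4 is on top; that piece has area ∫[0,3] (-(3*t^3 - 27*t)) dt = 243/4.
Total enclosed area = 243/4 + 243/4 = 243/2.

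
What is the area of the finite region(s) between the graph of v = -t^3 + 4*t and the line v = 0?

8

The curve meets the t-axis where -t^3 + 4*t = 0, i.e. -t*(t - 2)*(t + 2) = 0, at t = -2, 0, 2.
On [-2, 0] the curve lies below the axis; ∫[-2,0] (-t^3 + 4*t) dt = -4, giving area 4.
On [0, 2] the curve lies above the axis; ∫[0,2] (-t^3 + 4*t) dt = 4, giving area 4.
Total area = 4 + 4 = 8.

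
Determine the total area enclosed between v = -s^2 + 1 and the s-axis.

The curve meets the s-axis where -s^2 + 1 = 0, i.e. -(s - 1)*(s + 1) = 0, at s = -1, 1.
On [-1, 1] the curve lies above the axis; ∫[-1,1] (-s^2 + 1) ds = 4/3, giving area 4/3.

4/3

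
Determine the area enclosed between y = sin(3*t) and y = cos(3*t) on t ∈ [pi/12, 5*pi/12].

2*sqrt(2)/3

On [pi/12, 5*pi/12], (sin(3*t)) - (cos(3*t)) = sin(3*t) - cos(3*t) is ≥ 0 throughout, so the area is a single integral of |sin(3*t) - cos(3*t)|.
∫[pi/12,5*pi/12] (sin(3*t) - cos(3*t)) dt = 2*sqrt(2)/3.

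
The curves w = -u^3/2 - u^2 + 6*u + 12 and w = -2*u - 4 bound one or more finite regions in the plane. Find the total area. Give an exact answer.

284/3

Set the curves equal: -u^3/2 - u^2 + 6*u + 12 = -2*u - 4, so -u^3/2 - u^2 + 8*u + 16 = 0, which factors as -(u - 4)*(u + 2)*(u + 4)/2 = 0. The curves meet at u = -4, -2, 4.
On [-4, -2], w = -2*u - 4 is on top; that piece has area ∫[-4,-2] (-(-u^3/2 - u^2 + 8*u + 16)) du = 14/3.
On [-2, 4], w = -u^3/2 - u^2 + 6*u + 12 is on top; that piece has area ∫[-2,4] (-u^3/2 - u^2 + 8*u + 16) du = 90.
Total enclosed area = 14/3 + 90 = 284/3.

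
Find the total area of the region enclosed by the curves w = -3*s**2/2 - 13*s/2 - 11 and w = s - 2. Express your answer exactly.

1/4

Set the curves equal: -3*s**2/2 - 13*s/2 - 11 = s - 2, so -3*s**2/2 - 15*s/2 - 9 = 0, which factors as -3*(s + 2)*(s + 3)/2 = 0. The curves meet at s = -3, -2.
On [-3, -2], w = -3*s**2/2 - 13*s/2 - 11 is on top; that piece has area ∫[-3,-2] (-3*s**2/2 - 15*s/2 - 9) ds = 1/4.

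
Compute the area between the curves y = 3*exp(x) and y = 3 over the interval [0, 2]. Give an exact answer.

-9 + 3*exp(2)

On [0, 2], (3*exp(x)) - (3) = 3*exp(x) - 3 is ≥ 0 throughout, so the area is a single integral of |3*exp(x) - 3|.
∫[0,2] (3*exp(x) - 3) dx = -9 + 3*exp(2).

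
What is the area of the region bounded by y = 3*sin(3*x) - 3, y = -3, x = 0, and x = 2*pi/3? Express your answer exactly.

The difference (3*sin(3*x) - 3) - (-3) = 3*sin(3*x) changes sign at x = pi/3 inside [0, 2*pi/3], so split the integral there.
∫[0,pi/3] (3*sin(3*x)) dx = 2.
∫[pi/3,2*pi/3] (3*sin(3*x)) dx = -2; the area of that piece is 2.
Total area = 2 + 2 = 4.

4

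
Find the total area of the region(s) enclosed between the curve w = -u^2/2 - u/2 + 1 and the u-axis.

The curve meets the u-axis where -u^2/2 - u/2 + 1 = 0, i.e. -(u - 1)*(u + 2)/2 = 0, at u = -2, 1.
On [-2, 1] the curve lies above the axis; ∫[-2,1] (-u^2/2 - u/2 + 1) du = 9/4, giving area 9/4.

9/4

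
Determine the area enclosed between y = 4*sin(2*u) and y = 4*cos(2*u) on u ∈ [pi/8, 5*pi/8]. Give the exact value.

4*sqrt(2)

On [pi/8, 5*pi/8], (4*sin(2*u)) - (4*cos(2*u)) = 4*sin(2*u) - 4*cos(2*u) is ≥ 0 throughout, so the area is a single integral of |4*sin(2*u) - 4*cos(2*u)|.
∫[pi/8,5*pi/8] (4*sin(2*u) - 4*cos(2*u)) du = 4*sqrt(2).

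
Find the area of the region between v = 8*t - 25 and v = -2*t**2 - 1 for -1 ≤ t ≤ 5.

The difference (8*t - 25) - (-2*t**2 - 1) = 2*t**2 + 8*t - 24 changes sign at t = 2 inside [-1, 5], so split the integral there.
∫[-1,2] (2*t**2 + 8*t - 24) dt = -54; the area of that piece is 54.
∫[2,5] (2*t**2 + 8*t - 24) dt = 90.
Total area = 54 + 90 = 144.

144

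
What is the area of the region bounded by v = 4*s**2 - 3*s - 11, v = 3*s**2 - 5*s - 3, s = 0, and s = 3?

The difference (4*s**2 - 3*s - 11) - (3*s**2 - 5*s - 3) = s**2 + 2*s - 8 changes sign at s = 2 inside [0, 3], so split the integral there.
∫[0,2] (s**2 + 2*s - 8) ds = -28/3; the area of that piece is 28/3.
∫[2,3] (s**2 + 2*s - 8) ds = 10/3.
Total area = 28/3 + 10/3 = 38/3.

38/3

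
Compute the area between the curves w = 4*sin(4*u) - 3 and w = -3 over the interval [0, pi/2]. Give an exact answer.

4

The difference (4*sin(4*u) - 3) - (-3) = 4*sin(4*u) changes sign at u = pi/4 inside [0, pi/2], so split the integral there.
∫[0,pi/4] (4*sin(4*u)) du = 2.
∫[pi/4,pi/2] (4*sin(4*u)) du = -2; the area of that piece is 2.
Total area = 2 + 2 = 4.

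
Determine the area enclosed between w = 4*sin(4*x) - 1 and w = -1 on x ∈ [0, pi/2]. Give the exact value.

4

The difference (4*sin(4*x) - 1) - (-1) = 4*sin(4*x) changes sign at x = pi/4 inside [0, pi/2], so split the integral there.
∫[0,pi/4] (4*sin(4*x)) dx = 2.
∫[pi/4,pi/2] (4*sin(4*x)) dx = -2; the area of that piece is 2.
Total area = 2 + 2 = 4.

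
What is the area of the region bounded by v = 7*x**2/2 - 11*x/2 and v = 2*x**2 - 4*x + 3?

Set the curves equal: 7*x**2/2 - 11*x/2 = 2*x**2 - 4*x + 3, so 3*x**2/2 - 3*x/2 - 3 = 0, which factors as 3*(x - 2)*(x + 1)/2 = 0. The curves meet at x = -1, 2.
On [-1, 2], v = 2*x**2 - 4*x + 3 is on top; that piece has area ∫[-1,2] (-(3*x**2/2 - 3*x/2 - 3)) dx = 27/4.

27/4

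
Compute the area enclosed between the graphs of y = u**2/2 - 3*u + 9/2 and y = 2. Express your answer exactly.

16/3

Set the curves equal: u**2/2 - 3*u + 9/2 = 2, so u**2/2 - 3*u + 5/2 = 0, which factors as (u - 5)*(u - 1)/2 = 0. The curves meet at u = 1, 5.
On [1, 5], y = 2 is on top; that piece has area ∫[1,5] (-(u**2/2 - 3*u + 5/2)) du = 16/3.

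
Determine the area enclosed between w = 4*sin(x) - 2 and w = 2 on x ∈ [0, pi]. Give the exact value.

-8 + 4*pi

On [0, pi], (4*sin(x) - 2) - (2) = 4*sin(x) - 4 is ≤ 0 throughout, so the area is a single integral of |4*sin(x) - 4|.
∫[0,pi] (4*sin(x) - 4) dx = 8 - 4*pi; the area of that piece is -8 + 4*pi.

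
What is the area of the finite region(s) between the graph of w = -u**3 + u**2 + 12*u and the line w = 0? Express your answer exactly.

937/12

The curve meets the u-axis where -u**3 + u**2 + 12*u = 0, i.e. -u*(u - 4)*(u + 3) = 0, at u = -3, 0, 4.
On [-3, 0] the curve lies below the axis; ∫[-3,0] (-u**3 + u**2 + 12*u) du = -99/4, giving area 99/4.
On [0, 4] the curve lies above the axis; ∫[0,4] (-u**3 + u**2 + 12*u) du = 160/3, giving area 160/3.
Total area = 99/4 + 160/3 = 937/12.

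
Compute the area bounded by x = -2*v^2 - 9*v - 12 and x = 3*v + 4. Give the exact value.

Both boundary curves give x as a function of v, so integrate with respect to v. Setting them equal: -2*v^2 - 12*v - 16 = 0, i.e. -2*(v + 2)*(v + 4) = 0, so they meet at v = -4, -2.
For v in [-4, -2], x = -2*v^2 - 9*v - 12 is on the right; area = ∫[-4,-2] (-2*v^2 - 12*v - 16) dv = 8/3.

8/3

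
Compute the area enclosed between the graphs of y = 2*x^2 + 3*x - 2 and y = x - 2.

1/3

Set the curves equal: 2*x^2 + 3*x - 2 = x - 2, so 2*x^2 + 2*x = 0, which factors as 2*x*(x + 1) = 0. The curves meet at x = -1, 0.
On [-1, 0], y = x - 2 is on top; that piece has area ∫[-1,0] (-(2*x^2 + 2*x)) dx = 1/3.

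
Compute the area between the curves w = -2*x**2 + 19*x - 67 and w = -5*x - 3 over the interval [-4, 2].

On [-4, 2], (-2*x**2 + 19*x - 67) - (-5*x - 3) = -2*x**2 + 24*x - 64 is ≤ 0 throughout, so the area is a single integral of |-2*x**2 + 24*x - 64|.
∫[-4,2] (-2*x**2 + 24*x - 64) dx = -576; the area of that piece is 576.

576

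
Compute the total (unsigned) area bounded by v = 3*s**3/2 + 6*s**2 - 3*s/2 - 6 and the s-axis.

253/8

The curve meets the s-axis where 3*s**3/2 + 6*s**2 - 3*s/2 - 6 = 0, i.e. 3*(s - 1)*(s + 1)*(s + 4)/2 = 0, at s = -4, -1, 1.
On [-4, -1] the curve lies above the axis; ∫[-4,-1] (3*s**3/2 + 6*s**2 - 3*s/2 - 6) ds = 189/8, giving area 189/8.
On [-1, 1] the curve lies below the axis; ∫[-1,1] (3*s**3/2 + 6*s**2 - 3*s/2 - 6) ds = -8, giving area 8.
Total area = 189/8 + 8 = 253/8.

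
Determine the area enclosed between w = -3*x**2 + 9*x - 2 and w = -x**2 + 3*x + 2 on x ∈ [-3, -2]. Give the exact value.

95/3

On [-3, -2], (-3*x**2 + 9*x - 2) - (-x**2 + 3*x + 2) = -2*x**2 + 6*x - 4 is ≤ 0 throughout, so the area is a single integral of |-2*x**2 + 6*x - 4|.
∫[-3,-2] (-2*x**2 + 6*x - 4) dx = -95/3; the area of that piece is 95/3.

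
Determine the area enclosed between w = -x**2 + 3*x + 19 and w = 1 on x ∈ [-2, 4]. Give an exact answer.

102

On [-2, 4], (-x**2 + 3*x + 19) - (1) = -x**2 + 3*x + 18 is ≥ 0 throughout, so the area is a single integral of |-x**2 + 3*x + 18|.
∫[-2,4] (-x**2 + 3*x + 18) dx = 102.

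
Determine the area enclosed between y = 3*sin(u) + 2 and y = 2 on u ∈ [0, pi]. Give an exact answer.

6

On [0, pi], (3*sin(u) + 2) - (2) = 3*sin(u) is ≥ 0 throughout, so the area is a single integral of |3*sin(u)|.
∫[0,pi] (3*sin(u)) du = 6.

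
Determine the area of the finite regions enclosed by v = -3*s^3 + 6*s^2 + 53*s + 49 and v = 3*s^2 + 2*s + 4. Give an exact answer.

Set the curves equal: -3*s^3 + 6*s^2 + 53*s + 49 = 3*s^2 + 2*s + 4, so -3*s^3 + 3*s^2 + 51*s + 45 = 0, which factors as -3*(s - 5)*(s + 1)*(s + 3) = 0. The curves meet at s = -3, -1, 5.
On [-3, -1], v = 3*s^2 + 2*s + 4 is on top; that piece has area ∫[-3,-1] (-(-3*s^3 + 3*s^2 + 51*s + 45)) ds = 28.
On [-1, 5], v = -3*s^3 + 6*s^2 + 53*s + 49 is on top; that piece has area ∫[-1,5] (-3*s^3 + 3*s^2 + 51*s + 45) ds = 540.
Total enclosed area = 28 + 540 = 568.

568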